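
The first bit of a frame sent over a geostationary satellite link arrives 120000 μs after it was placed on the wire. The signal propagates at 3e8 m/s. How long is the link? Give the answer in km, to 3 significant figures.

d = s × t_prop = 300000000 × 0.12 = 36000 km.

36000 km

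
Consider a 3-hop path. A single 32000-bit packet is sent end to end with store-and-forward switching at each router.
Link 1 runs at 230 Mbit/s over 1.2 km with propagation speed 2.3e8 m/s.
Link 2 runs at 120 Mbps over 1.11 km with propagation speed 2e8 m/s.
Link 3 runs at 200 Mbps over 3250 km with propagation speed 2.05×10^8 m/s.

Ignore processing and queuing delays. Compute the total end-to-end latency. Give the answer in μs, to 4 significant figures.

16430 μs

Transmission delays (L/R per hop): 139.13, 266.667, 160 μs; sum = 565.797 μs.
Propagation delays (d/s per hop): 5.21739, 5.55, 15853.7 μs; sum = 15864.4 μs.
End-to-end = 16430 μs.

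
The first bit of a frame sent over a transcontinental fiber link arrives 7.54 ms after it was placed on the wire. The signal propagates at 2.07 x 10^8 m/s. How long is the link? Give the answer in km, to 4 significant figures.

d = s × t_prop = 2.07e+08 × 0.00754 = 1561 km.

1561 km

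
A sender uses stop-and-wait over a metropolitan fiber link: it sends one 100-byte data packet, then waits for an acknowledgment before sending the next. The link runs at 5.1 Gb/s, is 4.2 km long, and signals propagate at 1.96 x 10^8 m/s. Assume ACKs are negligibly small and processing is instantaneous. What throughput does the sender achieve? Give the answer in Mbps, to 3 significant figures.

t_tx = L/R = 800/5100000000 = 1.56863e-07 s.
t_prop = 4200/196000000 = 2.14286e-05 s; RTT = 4.28571e-05 s.
Cycle = t_tx + RTT = 4.3014e-05 s.
Throughput = L / cycle = 800 / 4.3014e-05 = 18.6 Mbps.

18.6 Mbps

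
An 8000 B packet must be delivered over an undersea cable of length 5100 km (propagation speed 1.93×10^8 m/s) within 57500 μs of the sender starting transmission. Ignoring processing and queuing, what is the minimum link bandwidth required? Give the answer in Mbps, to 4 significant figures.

2.060 Mbps

L = 64000 bits.
Propagation delay = 5100000 / 193000000 = 26424.9 μs.
Transmission budget = 57500 − 26424.9 = 31075.1 μs.
R ≥ L / t_tx = 64000 bits / 0.0310751 s = 2.060 Mbps.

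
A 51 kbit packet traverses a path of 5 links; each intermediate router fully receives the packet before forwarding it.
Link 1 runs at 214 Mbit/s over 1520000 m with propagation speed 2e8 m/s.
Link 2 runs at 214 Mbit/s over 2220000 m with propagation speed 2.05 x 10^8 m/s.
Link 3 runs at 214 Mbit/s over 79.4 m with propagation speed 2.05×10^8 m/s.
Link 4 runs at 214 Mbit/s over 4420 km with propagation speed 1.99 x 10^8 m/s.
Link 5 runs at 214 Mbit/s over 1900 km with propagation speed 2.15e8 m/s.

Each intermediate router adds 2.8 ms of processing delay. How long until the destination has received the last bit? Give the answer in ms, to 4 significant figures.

61.87 ms

L = 51000 bits.
Transmission delay per hop = L/R = 51000/214000000 = 0.238318 ms; 5 hops → 1.19159 ms.
Propagation delays (d/s per hop): 7.6, 10.8293, 0.000387317, 22.2111, 8.83721 ms; sum = 49.4779 ms.
Processing at 4 router(s): 4 × 2.8 ms = 11.2 ms.
End-to-end = 61.87 ms.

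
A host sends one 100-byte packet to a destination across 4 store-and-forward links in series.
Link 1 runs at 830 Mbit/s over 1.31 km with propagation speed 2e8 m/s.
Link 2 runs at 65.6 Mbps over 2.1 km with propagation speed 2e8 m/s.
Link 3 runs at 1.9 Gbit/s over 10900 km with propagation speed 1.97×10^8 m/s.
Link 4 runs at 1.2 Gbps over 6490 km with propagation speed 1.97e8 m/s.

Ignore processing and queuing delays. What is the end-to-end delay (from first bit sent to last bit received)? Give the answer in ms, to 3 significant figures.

L = 100 × 8 = 800 bits.
Transmission delays (L/R per hop): 0.000963855, 0.0121951, 0.000421053, 0.000666667 ms; sum = 0.0142467 ms.
Propagation delays (d/s per hop): 0.00655, 0.0105, 55.3299, 32.9442 ms; sum = 88.2912 ms.
End-to-end = 88.3 ms.

88.3 ms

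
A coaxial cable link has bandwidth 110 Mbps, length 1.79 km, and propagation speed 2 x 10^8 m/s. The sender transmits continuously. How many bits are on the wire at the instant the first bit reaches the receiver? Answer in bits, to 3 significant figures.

985 bits

Propagation delay = 1790 / 200000000 = 8.95e-06 s.
BDP = R × t_prop = 110000000 × 8.95e-06 = 984.5 bits.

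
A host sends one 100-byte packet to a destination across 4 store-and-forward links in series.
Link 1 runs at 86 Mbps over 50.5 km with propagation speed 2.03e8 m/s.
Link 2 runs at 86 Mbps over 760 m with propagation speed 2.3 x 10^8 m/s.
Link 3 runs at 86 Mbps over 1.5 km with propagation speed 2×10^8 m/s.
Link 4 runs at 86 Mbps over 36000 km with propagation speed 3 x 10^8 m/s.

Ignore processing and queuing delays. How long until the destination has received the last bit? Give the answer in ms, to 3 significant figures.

120 ms

L = 100 × 8 = 800 bits.
Transmission delay per hop = L/R = 800/86000000 = 0.00930233 ms; 4 hops → 0.0372093 ms.
Propagation delays (d/s per hop): 0.248768, 0.00330435, 0.0075, 120 ms; sum = 120.26 ms.
End-to-end = 120 ms.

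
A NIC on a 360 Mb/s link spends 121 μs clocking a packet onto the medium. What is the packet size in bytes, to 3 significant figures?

L = R × t_tx = 360000000 b/s × 0.000121 s = 43560 bits.
In bytes: 43560 / 8 = 5450 bytes.

5450 bytes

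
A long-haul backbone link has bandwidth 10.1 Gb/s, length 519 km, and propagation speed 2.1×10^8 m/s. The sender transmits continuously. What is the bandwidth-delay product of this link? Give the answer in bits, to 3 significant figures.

25000000 bits

Propagation delay = 519000 / 210000000 = 0.00247143 s.
BDP = R × t_prop = 10100000000 × 0.00247143 = 24961400 bits.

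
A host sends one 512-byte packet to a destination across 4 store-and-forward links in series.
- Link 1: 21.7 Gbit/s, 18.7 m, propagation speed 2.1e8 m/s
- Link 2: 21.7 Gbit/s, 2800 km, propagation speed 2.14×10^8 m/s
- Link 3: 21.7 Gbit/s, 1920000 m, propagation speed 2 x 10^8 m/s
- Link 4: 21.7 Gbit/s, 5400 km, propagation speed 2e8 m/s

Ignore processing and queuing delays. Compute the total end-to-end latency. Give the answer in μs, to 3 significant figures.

L = 512 × 8 = 4096 bits.
Transmission delay per hop = L/R = 4096/21700000000 = 0.188756 μs; 4 hops → 0.755023 μs.
Propagation delays (d/s per hop): 0.0890476, 13084.1, 9600, 27000 μs; sum = 49684.2 μs.
End-to-end = 49700 μs.

49700 μs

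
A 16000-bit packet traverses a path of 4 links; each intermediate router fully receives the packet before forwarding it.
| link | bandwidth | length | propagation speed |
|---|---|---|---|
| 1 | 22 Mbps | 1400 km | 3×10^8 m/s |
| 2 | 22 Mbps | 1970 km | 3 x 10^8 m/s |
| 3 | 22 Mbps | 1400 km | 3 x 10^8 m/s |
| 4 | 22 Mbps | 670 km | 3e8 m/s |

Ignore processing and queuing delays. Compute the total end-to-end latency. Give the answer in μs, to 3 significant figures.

Transmission delay per hop = L/R = 16000/22000000 = 727.273 μs; 4 hops → 2909.09 μs.
Propagation delays (d/s per hop): 4666.67, 6566.67, 4666.67, 2233.33 μs; sum = 18133.3 μs.
End-to-end = 21000 μs.

21000 μs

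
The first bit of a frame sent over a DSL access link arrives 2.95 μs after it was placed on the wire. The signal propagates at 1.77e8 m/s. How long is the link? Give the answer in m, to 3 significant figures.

522 m

d = s × t_prop = 177000000 × 2.95e-06 = 522 m.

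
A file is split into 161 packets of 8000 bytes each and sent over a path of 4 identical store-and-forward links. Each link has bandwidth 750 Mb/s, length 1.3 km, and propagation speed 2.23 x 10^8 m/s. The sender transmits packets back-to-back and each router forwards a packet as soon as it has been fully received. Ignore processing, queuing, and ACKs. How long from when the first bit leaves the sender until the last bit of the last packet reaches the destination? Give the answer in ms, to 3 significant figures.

14.0 ms

Per-hop transmission t_tx = L/R = 64000/750000000 = 0.0853333 ms.
Per-hop propagation t_prop = 1300/223000000 = 0.0058296 ms.
Pipeline fill: first packet needs 4·t_tx to clear all hops; remaining 160 packets each add one t_tx.
Total = (4+161-1)·t_tx + 4·t_prop = 164·0.0853333 + 4·0.0058296 = 14.0 ms.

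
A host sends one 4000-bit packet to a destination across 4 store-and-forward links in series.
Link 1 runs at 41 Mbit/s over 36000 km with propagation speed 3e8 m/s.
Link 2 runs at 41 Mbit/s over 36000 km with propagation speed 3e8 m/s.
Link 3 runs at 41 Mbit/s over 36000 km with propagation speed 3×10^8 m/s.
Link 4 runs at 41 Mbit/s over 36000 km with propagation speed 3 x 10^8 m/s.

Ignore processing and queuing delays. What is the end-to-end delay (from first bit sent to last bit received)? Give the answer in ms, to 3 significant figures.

Transmission delay per hop = L/R = 4000/41000000 = 0.097561 ms; 4 hops → 0.390244 ms.
Propagation delays (d/s per hop): 120, 120, 120, 120 ms; sum = 480 ms.
End-to-end = 480 ms.

480 ms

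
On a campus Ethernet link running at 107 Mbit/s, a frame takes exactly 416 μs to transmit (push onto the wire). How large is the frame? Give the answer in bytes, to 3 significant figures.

L = R × t_tx = 107000000 b/s × 0.000416 s = 44512 bits.
In bytes: 44512 / 8 = 5560 bytes.

5560 bytes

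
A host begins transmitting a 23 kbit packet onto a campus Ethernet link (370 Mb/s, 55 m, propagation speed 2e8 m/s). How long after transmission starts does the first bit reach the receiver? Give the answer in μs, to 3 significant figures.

First bit experiences only propagation delay: d/s = 55/200000000 = 0.275 μs.

0.275 μs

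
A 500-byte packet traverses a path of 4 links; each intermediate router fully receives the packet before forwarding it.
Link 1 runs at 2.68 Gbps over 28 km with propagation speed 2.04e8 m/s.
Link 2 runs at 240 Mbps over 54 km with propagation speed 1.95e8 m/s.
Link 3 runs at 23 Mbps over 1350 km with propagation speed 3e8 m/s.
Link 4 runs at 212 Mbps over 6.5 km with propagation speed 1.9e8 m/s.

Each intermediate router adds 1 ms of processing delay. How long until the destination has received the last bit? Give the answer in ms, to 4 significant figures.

L = 500 × 8 = 4000 bits.
Transmission delays (L/R per hop): 0.00149254, 0.0166667, 0.173913, 0.0188679 ms; sum = 0.21094 ms.
Propagation delays (d/s per hop): 0.137255, 0.276923, 4.5, 0.0342105 ms; sum = 4.94839 ms.
Processing at 3 router(s): 3 × 1 ms = 3 ms.
End-to-end = 8.159 ms.

8.159 ms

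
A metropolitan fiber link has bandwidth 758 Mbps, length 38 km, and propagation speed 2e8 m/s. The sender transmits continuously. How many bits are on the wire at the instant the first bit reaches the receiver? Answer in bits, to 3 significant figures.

Propagation delay = 38000 / 200000000 = 0.00019 s.
BDP = R × t_prop = 758000000 × 0.00019 = 144020 bits.

144000 bits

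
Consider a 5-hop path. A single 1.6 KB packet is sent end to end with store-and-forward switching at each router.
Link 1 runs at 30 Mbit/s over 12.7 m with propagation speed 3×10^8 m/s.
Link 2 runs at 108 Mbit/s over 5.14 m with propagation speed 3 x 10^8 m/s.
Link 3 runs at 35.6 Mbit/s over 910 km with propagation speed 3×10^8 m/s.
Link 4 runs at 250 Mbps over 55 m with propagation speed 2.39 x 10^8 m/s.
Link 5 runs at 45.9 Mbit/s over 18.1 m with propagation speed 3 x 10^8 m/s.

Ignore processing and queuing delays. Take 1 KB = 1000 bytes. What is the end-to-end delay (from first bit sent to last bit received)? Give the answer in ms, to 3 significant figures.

4.27 ms

L = 12800 bits.
Transmission delays (L/R per hop): 0.426667, 0.118519, 0.359551, 0.0512, 0.278867 ms; sum = 1.2348 ms.
Propagation delays (d/s per hop): 4.23333e-05, 1.71333e-05, 3.03333, 0.000230126, 6.03333e-05 ms; sum = 3.03368 ms.
End-to-end = 4.27 ms.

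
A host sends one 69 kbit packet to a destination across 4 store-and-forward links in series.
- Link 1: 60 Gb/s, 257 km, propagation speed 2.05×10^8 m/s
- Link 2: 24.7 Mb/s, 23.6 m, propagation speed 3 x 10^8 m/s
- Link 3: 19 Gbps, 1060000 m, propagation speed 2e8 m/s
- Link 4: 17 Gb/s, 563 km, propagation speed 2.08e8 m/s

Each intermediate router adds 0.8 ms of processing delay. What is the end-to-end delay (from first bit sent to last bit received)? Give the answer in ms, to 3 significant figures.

14.5 ms

L = 69000 bits.
Transmission delays (L/R per hop): 0.00115, 2.79352, 0.00363158, 0.00405882 ms; sum = 2.80236 ms.
Propagation delays (d/s per hop): 1.25366, 7.86667e-05, 5.3, 2.70673 ms; sum = 9.26047 ms.
Processing at 3 router(s): 3 × 0.8 ms = 2.4 ms.
End-to-end = 14.5 ms.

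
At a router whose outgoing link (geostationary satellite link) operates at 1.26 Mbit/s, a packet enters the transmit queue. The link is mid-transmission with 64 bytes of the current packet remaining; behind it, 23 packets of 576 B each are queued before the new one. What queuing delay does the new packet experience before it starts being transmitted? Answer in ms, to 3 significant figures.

Each queued packet: L/R = 4608/1260000 = 3.65714 ms.
23 queued → 84.1143 ms.
Plus remaining 512 bits of current packet: 0.406349 ms.
Queuing delay = 84.5 ms.

84.5 ms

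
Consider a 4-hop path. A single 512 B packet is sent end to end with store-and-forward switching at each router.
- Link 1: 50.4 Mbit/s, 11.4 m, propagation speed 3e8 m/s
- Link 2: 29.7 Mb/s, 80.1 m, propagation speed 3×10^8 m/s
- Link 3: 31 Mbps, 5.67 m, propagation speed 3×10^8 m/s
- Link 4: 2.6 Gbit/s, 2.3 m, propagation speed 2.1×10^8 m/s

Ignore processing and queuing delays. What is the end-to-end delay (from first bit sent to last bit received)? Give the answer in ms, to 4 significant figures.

L = 512 × 8 = 4096 bits.
Transmission delays (L/R per hop): 0.0812698, 0.137912, 0.132129, 0.00157538 ms; sum = 0.352887 ms.
Propagation delays (d/s per hop): 3.8e-05, 0.000267, 1.89e-05, 1.09524e-05 ms; sum = 0.000334852 ms.
End-to-end = 0.3532 ms.

0.3532 ms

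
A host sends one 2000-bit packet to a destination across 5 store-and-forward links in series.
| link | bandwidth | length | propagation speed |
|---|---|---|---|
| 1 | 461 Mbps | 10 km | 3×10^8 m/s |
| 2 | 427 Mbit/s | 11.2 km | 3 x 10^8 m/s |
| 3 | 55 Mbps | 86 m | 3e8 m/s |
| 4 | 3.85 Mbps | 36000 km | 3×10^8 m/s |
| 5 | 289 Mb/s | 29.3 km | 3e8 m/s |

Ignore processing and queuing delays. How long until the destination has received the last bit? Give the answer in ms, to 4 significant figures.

Transmission delays (L/R per hop): 0.00433839, 0.00468384, 0.0363636, 0.519481, 0.00692042 ms; sum = 0.571787 ms.
Propagation delays (d/s per hop): 0.0333333, 0.0373333, 0.000286667, 120, 0.0976667 ms; sum = 120.169 ms.
End-to-end = 120.7 ms.

120.7 ms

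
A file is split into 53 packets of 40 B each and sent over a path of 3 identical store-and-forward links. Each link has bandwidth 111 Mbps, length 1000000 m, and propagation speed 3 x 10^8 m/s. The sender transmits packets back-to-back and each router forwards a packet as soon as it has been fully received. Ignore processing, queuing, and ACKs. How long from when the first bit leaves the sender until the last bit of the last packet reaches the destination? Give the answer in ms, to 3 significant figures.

Per-hop transmission t_tx = L/R = 320/111000000 = 0.00288288 ms.
Per-hop propagation t_prop = 1000000/300000000 = 3.33333 ms.
Pipeline fill: first packet needs 3·t_tx to clear all hops; remaining 52 packets each add one t_tx.
Total = (3+53-1)·t_tx + 3·t_prop = 55·0.00288288 + 3·3.33333 = 10.2 ms.

10.2 ms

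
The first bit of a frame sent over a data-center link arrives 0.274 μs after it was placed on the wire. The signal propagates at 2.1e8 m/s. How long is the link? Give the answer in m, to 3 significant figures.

57.5 m

d = s × t_prop = 210000000 × 2.74e-07 = 57.5 m.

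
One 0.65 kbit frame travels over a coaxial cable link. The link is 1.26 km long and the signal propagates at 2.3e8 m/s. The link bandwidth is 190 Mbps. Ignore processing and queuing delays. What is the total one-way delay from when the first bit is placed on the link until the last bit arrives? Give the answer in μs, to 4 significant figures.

8.899 μs

L = 650 bits.
Transmission delay = L/R = 650 / 190000000 = 3.42105 μs.
Propagation delay = d/s = 1260 m / 2.3e+08 m/s = 5.47826 μs.
Total = 8.899 μs.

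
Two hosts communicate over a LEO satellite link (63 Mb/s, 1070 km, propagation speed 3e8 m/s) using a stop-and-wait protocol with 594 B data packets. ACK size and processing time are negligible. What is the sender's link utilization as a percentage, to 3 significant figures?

t_tx = L/R = 4752/63000000 = 7.54286e-05 s.
t_prop = 1070000/300000000 = 0.00356667 s; RTT = 0.00713333 s.
Cycle = t_tx + RTT = 0.00720876 s.
Utilization = t_tx / cycle = 7.54286e-05/0.00720876 = 1.05 %.

1.05 %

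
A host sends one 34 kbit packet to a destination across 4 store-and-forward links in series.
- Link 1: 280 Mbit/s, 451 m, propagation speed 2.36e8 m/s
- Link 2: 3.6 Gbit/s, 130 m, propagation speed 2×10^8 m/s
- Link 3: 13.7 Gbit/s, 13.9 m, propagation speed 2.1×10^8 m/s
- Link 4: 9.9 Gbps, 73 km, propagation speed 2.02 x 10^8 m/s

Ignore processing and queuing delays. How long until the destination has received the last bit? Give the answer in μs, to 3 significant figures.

501 μs

L = 34000 bits.
Transmission delays (L/R per hop): 121.429, 9.44444, 2.48175, 3.43434 μs; sum = 136.789 μs.
Propagation delays (d/s per hop): 1.91102, 0.65, 0.0661905, 361.386 μs; sum = 364.013 μs.
End-to-end = 501 μs.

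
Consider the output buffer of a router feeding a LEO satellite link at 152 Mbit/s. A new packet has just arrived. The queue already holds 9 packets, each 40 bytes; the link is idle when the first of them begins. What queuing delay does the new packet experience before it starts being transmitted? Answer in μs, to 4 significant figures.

18.95 μs

Each queued packet: L/R = 320/152000000 = 2.10526 μs.
9 queued → 18.9474 μs.
Queuing delay = 18.95 μs.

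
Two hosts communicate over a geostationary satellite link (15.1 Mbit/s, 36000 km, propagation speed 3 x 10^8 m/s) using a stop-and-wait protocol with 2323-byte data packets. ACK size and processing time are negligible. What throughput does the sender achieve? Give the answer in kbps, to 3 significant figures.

77.0 kbps

t_tx = L/R = 18584/15100000 = 0.00123073 s.
t_prop = 36000000/300000000 = 0.12 s; RTT = 0.24 s.
Cycle = t_tx + RTT = 0.241231 s.
Throughput = L / cycle = 18584 / 0.241231 = 77.0 kbps.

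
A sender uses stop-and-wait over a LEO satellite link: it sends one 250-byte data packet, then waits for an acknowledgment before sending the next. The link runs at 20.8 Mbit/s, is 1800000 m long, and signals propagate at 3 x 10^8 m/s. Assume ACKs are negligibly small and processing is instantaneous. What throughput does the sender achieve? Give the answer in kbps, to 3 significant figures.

t_tx = L/R = 2000/20800000 = 9.61538e-05 s.
t_prop = 1800000/300000000 = 0.006 s; RTT = 0.012 s.
Cycle = t_tx + RTT = 0.0120962 s.
Throughput = L / cycle = 2000 / 0.0120962 = 165 kbps.

165 kbps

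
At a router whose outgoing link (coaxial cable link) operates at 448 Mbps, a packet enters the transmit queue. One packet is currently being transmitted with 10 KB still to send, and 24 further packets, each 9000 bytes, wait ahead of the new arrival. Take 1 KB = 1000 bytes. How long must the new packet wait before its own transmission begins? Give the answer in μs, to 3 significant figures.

Each queued packet: L/R = 72000/448000000 = 160.714 μs.
24 queued → 3857.14 μs.
Plus remaining 80000 bits of current packet: 178.571 μs.
Queuing delay = 4040 μs.

4040 μs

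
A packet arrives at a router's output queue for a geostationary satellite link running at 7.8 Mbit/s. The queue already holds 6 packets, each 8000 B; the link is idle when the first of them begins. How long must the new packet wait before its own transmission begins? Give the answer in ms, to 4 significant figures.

49.23 ms

Each queued packet: L/R = 64000/7800000 = 8.20513 ms.
6 queued → 49.2308 ms.
Queuing delay = 49.23 ms.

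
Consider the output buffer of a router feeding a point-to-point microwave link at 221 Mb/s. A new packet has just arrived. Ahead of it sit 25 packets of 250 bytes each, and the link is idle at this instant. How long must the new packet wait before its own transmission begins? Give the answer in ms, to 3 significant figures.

0.226 ms

Each queued packet: L/R = 2000/221000000 = 0.00904977 ms.
25 queued → 0.226244 ms.
Queuing delay = 0.226 ms.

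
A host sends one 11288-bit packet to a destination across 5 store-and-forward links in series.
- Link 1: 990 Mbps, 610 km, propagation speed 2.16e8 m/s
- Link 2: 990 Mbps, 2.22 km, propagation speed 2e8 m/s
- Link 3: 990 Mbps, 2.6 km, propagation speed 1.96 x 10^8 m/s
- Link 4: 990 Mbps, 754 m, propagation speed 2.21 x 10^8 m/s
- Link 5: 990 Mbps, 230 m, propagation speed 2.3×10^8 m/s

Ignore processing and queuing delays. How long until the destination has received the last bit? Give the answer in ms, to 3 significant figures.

Transmission delay per hop = L/R = 11288/990000000 = 0.011402 ms; 5 hops → 0.0570101 ms.
Propagation delays (d/s per hop): 2.82407, 0.0111, 0.0132653, 0.00341176, 0.001 ms; sum = 2.85285 ms.
End-to-end = 2.91 ms.

2.91 ms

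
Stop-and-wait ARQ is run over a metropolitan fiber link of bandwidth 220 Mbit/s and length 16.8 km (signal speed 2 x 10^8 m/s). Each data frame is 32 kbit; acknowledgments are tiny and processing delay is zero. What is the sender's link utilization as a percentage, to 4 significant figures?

t_tx = L/R = 32000/220000000 = 0.000145455 s.
t_prop = 16800/200000000 = 8.4e-05 s; RTT = 0.000168 s.
Cycle = t_tx + RTT = 0.000313455 s.
Utilization = t_tx / cycle = 0.000145455/0.000313455 = 46.40 %.

46.40 %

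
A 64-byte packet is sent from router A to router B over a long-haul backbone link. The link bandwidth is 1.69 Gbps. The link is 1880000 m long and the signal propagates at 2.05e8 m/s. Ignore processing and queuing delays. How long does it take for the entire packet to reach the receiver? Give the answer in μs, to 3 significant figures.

L = 64 × 8 = 512 bits.
Transmission delay = L/R = 512 / 1690000000 = 0.302959 μs.
Propagation delay = d/s = 1880000 m / 2.05e+08 m/s = 9170.73 μs.
Total = 9170 μs.

9170 μs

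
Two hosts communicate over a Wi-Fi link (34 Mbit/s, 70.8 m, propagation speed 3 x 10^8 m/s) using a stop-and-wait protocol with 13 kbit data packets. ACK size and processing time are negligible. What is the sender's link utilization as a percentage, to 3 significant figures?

t_tx = L/R = 13000/34000000 = 0.000382353 s.
t_prop = 70.8/300000000 = 2.36e-07 s; RTT = 4.72e-07 s.
Cycle = t_tx + RTT = 0.000382825 s.
Utilization = t_tx / cycle = 0.000382353/0.000382825 = 99.9 %.

99.9 %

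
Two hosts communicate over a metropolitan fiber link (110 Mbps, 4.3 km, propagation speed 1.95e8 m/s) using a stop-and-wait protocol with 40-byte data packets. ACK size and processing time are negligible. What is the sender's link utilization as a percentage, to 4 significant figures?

6.188 %

t_tx = L/R = 320/110000000 = 2.90909e-06 s.
t_prop = 4300/195000000 = 2.20513e-05 s; RTT = 4.41026e-05 s.
Cycle = t_tx + RTT = 4.70117e-05 s.
Utilization = t_tx / cycle = 2.90909e-06/4.70117e-05 = 6.188 %.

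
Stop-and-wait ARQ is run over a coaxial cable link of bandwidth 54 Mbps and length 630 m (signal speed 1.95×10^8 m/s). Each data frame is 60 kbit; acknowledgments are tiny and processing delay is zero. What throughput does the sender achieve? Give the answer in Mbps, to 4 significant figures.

t_tx = L/R = 60000/54000000 = 0.00111111 s.
t_prop = 630/195000000 = 3.23077e-06 s; RTT = 6.46154e-06 s.
Cycle = t_tx + RTT = 0.00111757 s.
Throughput = L / cycle = 60000 / 0.00111757 = 53.69 Mbps.

53.69 Mbps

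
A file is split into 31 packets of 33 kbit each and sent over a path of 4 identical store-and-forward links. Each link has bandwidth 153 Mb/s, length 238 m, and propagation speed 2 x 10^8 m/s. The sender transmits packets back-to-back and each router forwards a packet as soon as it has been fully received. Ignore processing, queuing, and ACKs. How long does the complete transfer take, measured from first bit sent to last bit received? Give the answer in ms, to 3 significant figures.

Per-hop transmission t_tx = L/R = 33000/153000000 = 0.215686 ms.
Per-hop propagation t_prop = 238/200000000 = 0.00119 ms.
Pipeline fill: first packet needs 4·t_tx to clear all hops; remaining 30 packets each add one t_tx.
Total = (4+31-1)·t_tx + 4·t_prop = 34·0.215686 + 4·0.00119 = 7.34 ms.

7.34 ms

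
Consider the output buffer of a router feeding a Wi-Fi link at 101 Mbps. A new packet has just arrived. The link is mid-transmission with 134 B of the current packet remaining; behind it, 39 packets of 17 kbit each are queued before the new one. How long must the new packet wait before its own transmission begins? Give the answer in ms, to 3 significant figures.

6.57 ms

Each queued packet: L/R = 17000/101000000 = 0.168317 ms.
39 queued → 6.56436 ms.
Plus remaining 1072 bits of current packet: 0.0106139 ms.
Queuing delay = 6.57 ms.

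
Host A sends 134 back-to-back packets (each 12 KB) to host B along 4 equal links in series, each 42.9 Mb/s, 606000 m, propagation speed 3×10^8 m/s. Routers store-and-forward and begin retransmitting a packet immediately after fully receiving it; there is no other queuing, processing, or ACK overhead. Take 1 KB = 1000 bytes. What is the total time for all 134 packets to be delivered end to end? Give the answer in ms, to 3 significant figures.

Per-hop transmission t_tx = L/R = 96000/42900000 = 2.23776 ms.
Per-hop propagation t_prop = 606000/300000000 = 2.02 ms.
Pipeline fill: first packet needs 4·t_tx to clear all hops; remaining 133 packets each add one t_tx.
Total = (4+134-1)·t_tx + 4·t_prop = 137·2.23776 + 4·2.02 = 315 ms.

315 ms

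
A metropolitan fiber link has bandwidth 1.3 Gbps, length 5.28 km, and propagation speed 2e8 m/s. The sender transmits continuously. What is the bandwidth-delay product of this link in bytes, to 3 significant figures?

4290 bytes

Propagation delay = 5280 / 200000000 = 2.64e-05 s.
BDP = R × t_prop = 1300000000 × 2.64e-05 = 34320 bits.
In bytes: 34320/8 = 4290 bytes.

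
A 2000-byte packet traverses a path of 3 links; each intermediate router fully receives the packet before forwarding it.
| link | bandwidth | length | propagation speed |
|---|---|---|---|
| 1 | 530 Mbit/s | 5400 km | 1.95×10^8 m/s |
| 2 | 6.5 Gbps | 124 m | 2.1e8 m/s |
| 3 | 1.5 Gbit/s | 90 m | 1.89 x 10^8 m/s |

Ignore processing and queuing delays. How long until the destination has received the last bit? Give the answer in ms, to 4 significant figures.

L = 2000 × 8 = 16000 bits.
Transmission delays (L/R per hop): 0.0301887, 0.00246154, 0.0106667 ms; sum = 0.0433169 ms.
Propagation delays (d/s per hop): 27.6923, 0.000590476, 0.00047619 ms; sum = 27.6934 ms.
End-to-end = 27.74 ms.

27.74 ms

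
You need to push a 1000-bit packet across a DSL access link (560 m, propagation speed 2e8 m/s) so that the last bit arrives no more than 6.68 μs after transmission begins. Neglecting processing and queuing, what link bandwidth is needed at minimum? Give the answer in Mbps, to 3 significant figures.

Propagation delay = 560 / 200000000 = 2.8 μs.
Transmission budget = 6.68 − 2.8 = 3.88 μs.
R ≥ L / t_tx = 1000 bits / 3.88e-06 s = 258 Mbps.

258 Mbps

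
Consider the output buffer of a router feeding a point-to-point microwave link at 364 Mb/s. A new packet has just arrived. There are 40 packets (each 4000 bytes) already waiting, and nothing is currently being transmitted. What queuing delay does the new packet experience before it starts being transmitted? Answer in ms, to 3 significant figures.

Each queued packet: L/R = 32000/364000000 = 0.0879121 ms.
40 queued → 3.51648 ms.
Queuing delay = 3.52 ms.

3.52 ms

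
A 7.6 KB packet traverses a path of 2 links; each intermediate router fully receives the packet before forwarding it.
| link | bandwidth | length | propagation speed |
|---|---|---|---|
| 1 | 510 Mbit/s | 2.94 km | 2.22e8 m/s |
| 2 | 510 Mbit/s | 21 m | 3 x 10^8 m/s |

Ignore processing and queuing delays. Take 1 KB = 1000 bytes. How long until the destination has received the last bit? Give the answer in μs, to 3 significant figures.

L = 60800 bits.
Transmission delay per hop = L/R = 60800/510000000 = 119.216 μs; 2 hops → 238.431 μs.
Propagation delays (d/s per hop): 13.2432, 0.07 μs; sum = 13.3132 μs.
End-to-end = 252 μs.

252 μs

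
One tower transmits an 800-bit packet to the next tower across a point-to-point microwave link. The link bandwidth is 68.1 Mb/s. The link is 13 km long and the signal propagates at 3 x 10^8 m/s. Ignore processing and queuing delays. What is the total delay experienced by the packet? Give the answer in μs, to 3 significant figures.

55.1 μs

Transmission delay = L/R = 800 / 68100000 = 11.7474 μs.
Propagation delay = d/s = 13000 m / 300000000 m/s = 43.3333 μs.
Total = 55.1 μs.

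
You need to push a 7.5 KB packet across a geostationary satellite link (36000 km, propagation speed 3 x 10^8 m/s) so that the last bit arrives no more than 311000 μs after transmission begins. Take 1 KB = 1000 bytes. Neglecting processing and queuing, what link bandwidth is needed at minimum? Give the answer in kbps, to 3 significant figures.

314 kbps

L = 60000 bits.
Propagation delay = 36000000 / 300000000 = 120000 μs.
Transmission budget = 311000 − 120000 = 191000 μs.
R ≥ L / t_tx = 60000 bits / 0.191 s = 314 kbps.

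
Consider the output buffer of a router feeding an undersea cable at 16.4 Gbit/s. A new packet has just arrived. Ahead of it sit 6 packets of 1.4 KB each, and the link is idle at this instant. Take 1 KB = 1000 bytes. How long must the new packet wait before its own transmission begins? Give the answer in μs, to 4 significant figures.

Each queued packet: L/R = 11200/1.64e+10 = 0.682927 μs.
6 queued → 4.09756 μs.
Queuing delay = 4.098 μs.

4.098 μs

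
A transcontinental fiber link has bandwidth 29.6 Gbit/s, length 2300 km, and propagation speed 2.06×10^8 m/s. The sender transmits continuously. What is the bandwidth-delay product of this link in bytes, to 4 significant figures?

41310000 bytes

Propagation delay = 2300000 / 206000000 = 0.011165 s.
BDP = R × t_prop = 29600000000 × 0.011165 = 330485000 bits.
In bytes: 330485000/8 = 41310000 bytes.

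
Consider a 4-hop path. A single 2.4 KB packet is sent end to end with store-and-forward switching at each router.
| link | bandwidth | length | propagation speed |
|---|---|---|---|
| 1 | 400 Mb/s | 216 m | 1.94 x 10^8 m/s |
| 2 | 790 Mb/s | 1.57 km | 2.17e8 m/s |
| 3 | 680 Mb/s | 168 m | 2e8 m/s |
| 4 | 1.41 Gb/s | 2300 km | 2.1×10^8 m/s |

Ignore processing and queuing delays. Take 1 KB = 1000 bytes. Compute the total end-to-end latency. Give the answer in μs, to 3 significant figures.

L = 19200 bits.
Transmission delays (L/R per hop): 48, 24.3038, 28.2353, 13.617 μs; sum = 114.156 μs.
Propagation delays (d/s per hop): 1.1134, 7.23502, 0.84, 10952.4 μs; sum = 10961.6 μs.
End-to-end = 11100 μs.

11100 μs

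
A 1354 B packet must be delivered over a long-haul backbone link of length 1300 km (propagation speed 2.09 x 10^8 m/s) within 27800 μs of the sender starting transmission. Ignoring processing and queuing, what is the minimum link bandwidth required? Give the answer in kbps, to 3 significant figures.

502 kbps

L = 10832 bits.
Propagation delay = 1300000 / 209000000 = 6220.1 μs.
Transmission budget = 27800 − 6220.1 = 21579.9 μs.
R ≥ L / t_tx = 10832 bits / 0.0215799 s = 502 kbps.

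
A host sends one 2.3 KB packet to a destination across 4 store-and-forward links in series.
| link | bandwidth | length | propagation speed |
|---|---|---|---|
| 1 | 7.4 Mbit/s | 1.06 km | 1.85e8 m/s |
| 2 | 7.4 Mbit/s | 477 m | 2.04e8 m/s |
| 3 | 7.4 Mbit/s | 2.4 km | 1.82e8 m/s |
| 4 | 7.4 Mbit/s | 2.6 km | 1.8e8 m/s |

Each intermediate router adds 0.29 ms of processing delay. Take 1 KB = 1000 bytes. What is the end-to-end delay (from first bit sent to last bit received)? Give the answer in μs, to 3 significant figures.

L = 18400 bits.
Transmission delay per hop = L/R = 18400/7400000 = 2486.49 μs; 4 hops → 9945.95 μs.
Propagation delays (d/s per hop): 5.72973, 2.33824, 13.1868, 14.4444 μs; sum = 35.6992 μs.
Processing at 3 router(s): 3 × 0.29 ms = 870 μs.
End-to-end = 10900 μs.

10900 μs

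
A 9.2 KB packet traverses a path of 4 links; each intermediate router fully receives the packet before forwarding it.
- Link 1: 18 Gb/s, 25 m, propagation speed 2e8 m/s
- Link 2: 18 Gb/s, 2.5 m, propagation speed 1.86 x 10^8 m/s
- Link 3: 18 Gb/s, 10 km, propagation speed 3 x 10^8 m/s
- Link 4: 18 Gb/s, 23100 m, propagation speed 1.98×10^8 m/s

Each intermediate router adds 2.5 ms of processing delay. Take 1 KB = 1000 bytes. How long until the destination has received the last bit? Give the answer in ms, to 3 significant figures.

7.67 ms

L = 73600 bits.
Transmission delay per hop = L/R = 73600/18000000000 = 0.00408889 ms; 4 hops → 0.0163556 ms.
Propagation delays (d/s per hop): 0.000125, 1.34409e-05, 0.0333333, 0.116667 ms; sum = 0.150138 ms.
Processing at 3 router(s): 3 × 2.5 ms = 7.5 ms.
End-to-end = 7.67 ms.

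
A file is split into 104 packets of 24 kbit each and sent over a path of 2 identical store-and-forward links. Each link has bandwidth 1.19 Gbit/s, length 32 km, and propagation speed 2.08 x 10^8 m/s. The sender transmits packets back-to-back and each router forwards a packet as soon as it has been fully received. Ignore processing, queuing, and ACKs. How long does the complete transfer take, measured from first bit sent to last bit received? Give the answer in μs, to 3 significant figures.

Per-hop transmission t_tx = L/R = 24000/1190000000 = 20.1681 μs.
Per-hop propagation t_prop = 32000/208000000 = 153.846 μs.
Pipeline fill: first packet needs 2·t_tx to clear all hops; remaining 103 packets each add one t_tx.
Total = (2+104-1)·t_tx + 2·t_prop = 105·20.1681 + 2·153.846 = 2430 μs.

2430 μs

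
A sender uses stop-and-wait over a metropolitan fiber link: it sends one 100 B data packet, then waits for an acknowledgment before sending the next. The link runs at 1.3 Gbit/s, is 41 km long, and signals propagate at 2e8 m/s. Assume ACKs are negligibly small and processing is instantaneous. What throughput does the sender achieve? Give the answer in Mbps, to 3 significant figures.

t_tx = L/R = 800/1300000000 = 6.15385e-07 s.
t_prop = 41000/200000000 = 0.000205 s; RTT = 0.00041 s.
Cycle = t_tx + RTT = 0.000410615 s.
Throughput = L / cycle = 800 / 0.000410615 = 1.95 Mbps.

1.95 Mbps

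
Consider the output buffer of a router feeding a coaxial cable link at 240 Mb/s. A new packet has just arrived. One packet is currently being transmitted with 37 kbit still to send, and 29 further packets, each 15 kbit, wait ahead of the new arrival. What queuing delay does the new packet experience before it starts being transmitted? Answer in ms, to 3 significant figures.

Each queued packet: L/R = 15000/240000000 = 0.0625 ms.
29 queued → 1.8125 ms.
Plus remaining 37000 bits of current packet: 0.154167 ms.
Queuing delay = 1.97 ms.

1.97 ms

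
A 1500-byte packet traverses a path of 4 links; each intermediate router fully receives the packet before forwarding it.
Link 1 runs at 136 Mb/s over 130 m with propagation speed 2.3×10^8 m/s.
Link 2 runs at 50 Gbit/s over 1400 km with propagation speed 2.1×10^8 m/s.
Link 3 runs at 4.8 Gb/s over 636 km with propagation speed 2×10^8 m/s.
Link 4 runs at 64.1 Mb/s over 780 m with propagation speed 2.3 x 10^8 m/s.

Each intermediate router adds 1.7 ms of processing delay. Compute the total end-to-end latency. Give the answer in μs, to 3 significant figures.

L = 1500 × 8 = 12000 bits.
Transmission delays (L/R per hop): 88.2353, 0.24, 2.5, 187.207 μs; sum = 278.183 μs.
Propagation delays (d/s per hop): 0.565217, 6666.67, 3180, 3.3913 μs; sum = 9850.62 μs.
Processing at 3 router(s): 3 × 1.7 ms = 5100 μs.
End-to-end = 15200 μs.

15200 μs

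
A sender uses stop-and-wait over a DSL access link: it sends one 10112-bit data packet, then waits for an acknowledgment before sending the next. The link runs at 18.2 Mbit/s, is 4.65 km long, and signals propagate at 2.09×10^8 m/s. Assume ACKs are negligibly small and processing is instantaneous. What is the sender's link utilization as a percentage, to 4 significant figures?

t_tx = L/R = 10112/18200000 = 0.000555604 s.
t_prop = 4650/209000000 = 2.22488e-05 s; RTT = 4.44976e-05 s.
Cycle = t_tx + RTT = 0.000600102 s.
Utilization = t_tx / cycle = 0.000555604/0.000600102 = 92.58 %.

92.58 %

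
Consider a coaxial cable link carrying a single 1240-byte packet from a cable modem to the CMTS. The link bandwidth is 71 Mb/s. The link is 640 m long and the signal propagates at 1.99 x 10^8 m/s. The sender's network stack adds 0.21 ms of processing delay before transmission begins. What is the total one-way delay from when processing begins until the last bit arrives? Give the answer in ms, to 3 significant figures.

L = 1240 × 8 = 9920 bits.
Transmission delay = L/R = 9920 / 71000000 = 0.139718 ms.
Propagation delay = d/s = 640 m / 199000000 m/s = 0.00321608 ms.
Plus processing delay 0.21 ms = 0.21 ms.
Total = 0.353 ms.

0.353 ms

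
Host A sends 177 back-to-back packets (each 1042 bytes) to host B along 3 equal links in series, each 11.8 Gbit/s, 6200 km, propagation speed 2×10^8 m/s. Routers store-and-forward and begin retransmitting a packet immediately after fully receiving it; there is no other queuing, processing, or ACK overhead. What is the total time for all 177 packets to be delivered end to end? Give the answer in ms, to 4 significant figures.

93.13 ms

Per-hop transmission t_tx = L/R = 8336/11800000000 = 0.000706441 ms.
Per-hop propagation t_prop = 6200000/200000000 = 31 ms.
Pipeline fill: first packet needs 3·t_tx to clear all hops; remaining 176 packets each add one t_tx.
Total = (3+177-1)·t_tx + 3·t_prop = 179·0.000706441 + 3·31 = 93.13 ms.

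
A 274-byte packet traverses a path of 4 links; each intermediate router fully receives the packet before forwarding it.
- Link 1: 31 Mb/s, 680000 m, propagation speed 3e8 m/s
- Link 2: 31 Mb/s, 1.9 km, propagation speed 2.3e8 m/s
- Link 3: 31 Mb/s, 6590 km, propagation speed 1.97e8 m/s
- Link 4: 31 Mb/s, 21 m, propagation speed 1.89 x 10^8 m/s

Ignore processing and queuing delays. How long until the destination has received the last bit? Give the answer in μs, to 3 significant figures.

L = 274 × 8 = 2192 bits.
Transmission delay per hop = L/R = 2192/31000000 = 70.7097 μs; 4 hops → 282.839 μs.
Propagation delays (d/s per hop): 2266.67, 8.26087, 33451.8, 0.111111 μs; sum = 35726.8 μs.
End-to-end = 36000 μs.

36000 μs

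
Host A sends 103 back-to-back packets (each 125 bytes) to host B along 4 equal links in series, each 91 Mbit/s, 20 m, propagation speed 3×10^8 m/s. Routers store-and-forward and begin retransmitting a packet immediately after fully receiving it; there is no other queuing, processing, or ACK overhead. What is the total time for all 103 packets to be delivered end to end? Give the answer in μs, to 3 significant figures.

Per-hop transmission t_tx = L/R = 1000/91000000 = 10.989 μs.
Per-hop propagation t_prop = 20/300000000 = 0.0666667 μs.
Pipeline fill: first packet needs 4·t_tx to clear all hops; remaining 102 packets each add one t_tx.
Total = (4+103-1)·t_tx + 4·t_prop = 106·10.989 + 4·0.0666667 = 1170 μs.

1170 μs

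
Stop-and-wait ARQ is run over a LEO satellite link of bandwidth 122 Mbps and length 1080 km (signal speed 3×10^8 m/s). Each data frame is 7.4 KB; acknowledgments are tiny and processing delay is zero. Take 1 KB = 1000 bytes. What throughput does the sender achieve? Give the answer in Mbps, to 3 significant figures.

7.70 Mbps

t_tx = L/R = 59200/122000000 = 0.000485246 s.
t_prop = 1080000/300000000 = 0.0036 s; RTT = 0.0072 s.
Cycle = t_tx + RTT = 0.00768525 s.
Throughput = L / cycle = 59200 / 0.00768525 = 7.70 Mbps.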